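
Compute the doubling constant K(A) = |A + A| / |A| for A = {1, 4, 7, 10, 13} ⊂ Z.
K = |A + A| / |A| = 9/5

Enumerate A + A = {a + b : a, b ∈ A}. With |A| = 5, there are |A|^2 = 25 ordered sum pairs; collecting distinct values, A + A = {2, 5, 8, 11, 14, 17, 20, 23, 26}, so |A + A| = 9. Thus K = 9/5. Here |A + A| = 2|A| − 1 = 9, the minimum possible — so K = 9/5 is minimal, which holds iff A is an arithmetic progression.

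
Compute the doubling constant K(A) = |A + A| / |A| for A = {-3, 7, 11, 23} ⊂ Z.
K = |A + A| / |A| = 10/4 = 5/2

Enumerate A + A = {a + b : a, b ∈ A}. With |A| = 4, there are |A|^2 = 16 ordered sum pairs; collecting distinct values, A + A = {-6, 4, 8, 14, 18, 20, 22, 30, 34, 46}, so |A + A| = 10. Thus K = 10/4 = 5/2. For comparison, the minimum possible |A + A| over all 4-element sets is 2·4 − 1 = 7 (so min K = 7/4), attained only by arithmetic progressions.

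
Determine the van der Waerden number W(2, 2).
W(2, 2) = 2 + 1 = 3

A 2-term AP is any pair of integers, so a monochromatic 2-AP exists iff some colour is used at least twice. With 2 colours, the colouring i ↦ i on {1, ..., 2} uses each colour once, avoiding any monochromatic pair, so W(2, 2) > 2. For {1, ..., 3}, pigeonhole forces two integers of the same colour, which form a monochromatic 2-AP. Hence W(2, 2) = 3.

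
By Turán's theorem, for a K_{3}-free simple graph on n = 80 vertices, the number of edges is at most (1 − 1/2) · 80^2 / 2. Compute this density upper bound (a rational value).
Turán density bound = (1/2) · 80^2/2 = 1600

Turán's theorem: ex(n, K_{r+1}) is achieved by the complete r-partite Turán graph T(n, r) with parts as balanced as possible, and is at most (1 − 1/r) · n^2/2. For r = 2, n = 80: the density bound is (1/2) · 6400/2 = 1600. Since 2 ∣ 80, the Turán graph T(80, 2) has parts of equal size 40, and its edge count e(T(80, 2)) = 1600 attains the density bound exactly.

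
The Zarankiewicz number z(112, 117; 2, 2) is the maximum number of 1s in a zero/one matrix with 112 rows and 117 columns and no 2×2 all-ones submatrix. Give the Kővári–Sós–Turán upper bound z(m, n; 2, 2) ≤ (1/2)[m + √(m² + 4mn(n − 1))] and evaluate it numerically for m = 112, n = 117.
z(112, 117; 2, 2) ≤ (1/2)[112 + √(112² + 4·112·117·116)] = (1/2)[112 + √6092800] = 1290.1799

Kővári–Sós–Turán: let r_1, ..., r_112 be the row sums and z = Σ r_i the total number of 1s. Each pair of columns can share at most one row with both entries 1 (else a 2×2 all-ones block appears), so Σ_i C(r_i, 2) ≤ C(117, 2) = 6786. By convexity Σ_i C(r_i, 2) ≥ 112·C(z/112, 2) = z(z − 112)/(2·112), giving z² − 112z − 112·117·116 ≤ 0 and hence z ≤ (1/2)[112 + √(12544 + 4·1520064)] = (1/2)[112 + √6092800] ≈ (1/2)(112 + 2468.3598) = 1290.1799.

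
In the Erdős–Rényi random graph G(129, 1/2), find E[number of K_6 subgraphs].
E[# K_6] = C(129, 6) · (1/2)^C(6, 2) = 5688177600 / 2^15 = 88877775/512 ≈ 173589.404297

For each 6-subset S of vertices (there are C(129, 6) = 5688177600 such S), let X_S = 1 if S induces a K_6 (all C(6, 2) = 15 edges present). Then P(X_S = 1) = (1/2)^15 = 1/32768. By linearity of expectation, E[# K_6] = C(129, 6) · (1/2)^15 = 5688177600 / 32768 = 88877775/512 ≈ 173589.404297.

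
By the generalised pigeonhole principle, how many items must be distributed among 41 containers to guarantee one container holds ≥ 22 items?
n = (22 − 1)·41 + 1 = 862

By the generalised pigeonhole principle, to guarantee some box contains ≥ r objects we need more than (r − 1) · k objects total. Threshold: n = (r − 1) · k + 1. With r = 22 and k = 41: n = 21 · 41 + 1 = 861 + 1 = 862. For n = 861 = 21 · 41, we can put exactly 21 objects in every box, avoiding 22 in any single one — so 862 is tight.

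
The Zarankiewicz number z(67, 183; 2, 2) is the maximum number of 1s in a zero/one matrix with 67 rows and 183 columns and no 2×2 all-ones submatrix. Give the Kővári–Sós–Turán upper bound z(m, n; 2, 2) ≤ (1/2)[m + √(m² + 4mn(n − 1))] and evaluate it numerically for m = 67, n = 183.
z(67, 183; 2, 2) ≤ (1/2)[67 + √(67² + 4·67·183·182)] = (1/2)[67 + √8930497] = 1527.6969

Kővári–Sós–Turán: let r_1, ..., r_67 be the row sums and z = Σ r_i the total number of 1s. Each pair of columns can share at most one row with both entries 1 (else a 2×2 all-ones block appears), so Σ_i C(r_i, 2) ≤ C(183, 2) = 16653. By convexity Σ_i C(r_i, 2) ≥ 67·C(z/67, 2) = z(z − 67)/(2·67), giving z² − 67z − 67·183·182 ≤ 0 and hence z ≤ (1/2)[67 + √(4489 + 4·2231502)] = (1/2)[67 + √8930497] ≈ (1/2)(67 + 2988.3937) = 1527.6969.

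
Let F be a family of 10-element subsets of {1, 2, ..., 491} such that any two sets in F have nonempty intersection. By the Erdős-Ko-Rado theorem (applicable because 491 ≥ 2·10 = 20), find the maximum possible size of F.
max |F| = C(490, 9) = 4167813029162990130

The Erdős-Ko-Rado theorem states: for n ≥ 2k, an intersecting family of k-subsets of an n-element set has size at most C(n − 1, k − 1), with equality for 'star' families {A ⊆ [n] : |A| = k, i ∈ A} (fix an element i). For n = 491, k = 10: C(490, 9) = 4167813029162990130.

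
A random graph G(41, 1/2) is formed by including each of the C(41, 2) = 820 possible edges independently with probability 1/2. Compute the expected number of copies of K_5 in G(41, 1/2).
E[# K_5] = C(41, 5) · (1/2)^C(5, 2) = 749398 / 2^10 = 374699/512 ≈ 731.833984

For each 5-subset S of vertices (there are C(41, 5) = 749398 such S), let X_S = 1 if S induces a K_5 (all C(5, 2) = 10 edges present). Then P(X_S = 1) = (1/2)^10 = 1/1024. By linearity of expectation, E[# K_5] = C(41, 5) · (1/2)^10 = 749398 / 1024 = 374699/512 ≈ 731.833984.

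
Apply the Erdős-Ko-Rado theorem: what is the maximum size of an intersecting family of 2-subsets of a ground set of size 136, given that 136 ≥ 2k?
max |F| = C(135, 1) = 135

The Erdős-Ko-Rado theorem states: for n ≥ 2k, an intersecting family of k-subsets of an n-element set has size at most C(n − 1, k − 1), with equality for 'star' families {A ⊆ [n] : |A| = k, i ∈ A} (fix an element i). For n = 136, k = 2: C(135, 1) = 135.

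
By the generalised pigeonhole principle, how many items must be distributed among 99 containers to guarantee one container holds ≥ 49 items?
n = (49 − 1)·99 + 1 = 4753

By the generalised pigeonhole principle, to guarantee some box contains ≥ r objects we need more than (r − 1) · k objects total. Threshold: n = (r − 1) · k + 1. With r = 49 and k = 99: n = 48 · 99 + 1 = 4752 + 1 = 4753. For n = 4752 = 48 · 99, we can put exactly 48 objects in every box, avoiding 49 in any single one — so 4753 is tight.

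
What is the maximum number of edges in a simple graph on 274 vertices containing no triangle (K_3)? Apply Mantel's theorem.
ex(274, K_3) = ⌊274^2/4⌋ = 18769

Mantel (1907): a triangle-free graph on n vertices has at most ⌊n^2/4⌋ edges, with equality for the complete bipartite graph K_{⌊n/2⌋, ⌈n/2⌉}. For n = 274: ⌊274^2/4⌋ = ⌊75076/4⌋ = 18769. The extremal graph is K_{137, 137}, which has 137·137 = 18769 edges.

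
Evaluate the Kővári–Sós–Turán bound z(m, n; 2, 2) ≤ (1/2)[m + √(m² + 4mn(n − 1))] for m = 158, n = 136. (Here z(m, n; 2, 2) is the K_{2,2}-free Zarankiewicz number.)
z(158, 136; 2, 2) ≤ (1/2)[158 + √(158² + 4·158·136·135)] = (1/2)[158 + √11628484] = 1784.0282

Kővári–Sós–Turán: let r_1, ..., r_158 be the row sums and z = Σ r_i the total number of 1s. Each pair of columns can share at most one row with both entries 1 (else a 2×2 all-ones block appears), so Σ_i C(r_i, 2) ≤ C(136, 2) = 9180. By convexity Σ_i C(r_i, 2) ≥ 158·C(z/158, 2) = z(z − 158)/(2·158), giving z² − 158z − 158·136·135 ≤ 0 and hence z ≤ (1/2)[158 + √(24964 + 4·2900880)] = (1/2)[158 + √11628484] ≈ (1/2)(158 + 3410.0563) = 1784.0282.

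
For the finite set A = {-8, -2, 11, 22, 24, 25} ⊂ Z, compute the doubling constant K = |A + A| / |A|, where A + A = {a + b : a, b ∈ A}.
K = |A + A| / |A| = 20/6 = 10/3

Enumerate A + A = {a + b : a, b ∈ A}. With |A| = 6, there are |A|^2 = 36 ordered sum pairs; collecting distinct values, A + A = {-16, -10, -4, 3, 9, 14, 16, 17, 20, 22, 23, 33, 35, 36, 44, 46, 47, 48, 49, 50}, so |A + A| = 20. Thus K = 20/6 = 10/3. For comparison, the minimum possible |A + A| over all 6-element sets is 2·6 − 1 = 11 (so min K = 11/6), attained only by arithmetic progressions.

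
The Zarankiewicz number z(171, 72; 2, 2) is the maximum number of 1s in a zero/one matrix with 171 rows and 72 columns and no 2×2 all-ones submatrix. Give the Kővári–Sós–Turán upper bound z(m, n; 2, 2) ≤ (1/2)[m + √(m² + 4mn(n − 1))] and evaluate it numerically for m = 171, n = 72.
z(171, 72; 2, 2) ≤ (1/2)[171 + √(171² + 4·171·72·71)] = (1/2)[171 + √3525849] = 1024.3622

Kővári–Sós–Turán: let r_1, ..., r_171 be the row sums and z = Σ r_i the total number of 1s. Each pair of columns can share at most one row with both entries 1 (else a 2×2 all-ones block appears), so Σ_i C(r_i, 2) ≤ C(72, 2) = 2556. By convexity Σ_i C(r_i, 2) ≥ 171·C(z/171, 2) = z(z − 171)/(2·171), giving z² − 171z − 171·72·71 ≤ 0 and hence z ≤ (1/2)[171 + √(29241 + 4·874152)] = (1/2)[171 + √3525849] ≈ (1/2)(171 + 1877.7244) = 1024.3622.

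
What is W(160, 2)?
W(160, 2) = 160 + 1 = 161

A 2-term AP is any pair of integers, so a monochromatic 2-AP exists iff some colour is used at least twice. With 160 colours, the colouring i ↦ i on {1, ..., 160} uses each colour once, avoiding any monochromatic pair, so W(160, 2) > 160. For {1, ..., 161}, pigeonhole forces two integers of the same colour, which form a monochromatic 2-AP. Hence W(160, 2) = 161.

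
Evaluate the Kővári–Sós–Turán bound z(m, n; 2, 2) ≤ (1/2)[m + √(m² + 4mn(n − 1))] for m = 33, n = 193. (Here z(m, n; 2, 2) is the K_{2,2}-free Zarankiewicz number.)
z(33, 193; 2, 2) ≤ (1/2)[33 + √(33² + 4·33·193·192)] = (1/2)[33 + √4892481] = 1122.4477

Kővári–Sós–Turán: let r_1, ..., r_33 be the row sums and z = Σ r_i the total number of 1s. Each pair of columns can share at most one row with both entries 1 (else a 2×2 all-ones block appears), so Σ_i C(r_i, 2) ≤ C(193, 2) = 18528. By convexity Σ_i C(r_i, 2) ≥ 33·C(z/33, 2) = z(z − 33)/(2·33), giving z² − 33z − 33·193·192 ≤ 0 and hence z ≤ (1/2)[33 + √(1089 + 4·1222848)] = (1/2)[33 + √4892481] ≈ (1/2)(33 + 2211.8953) = 1122.4477.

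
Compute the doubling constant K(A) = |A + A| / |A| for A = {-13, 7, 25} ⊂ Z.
K = |A + A| / |A| = 6/3 = 2

Enumerate A + A = {a + b : a, b ∈ A}. With |A| = 3, there are |A|^2 = 9 ordered sum pairs; collecting distinct values, A + A = {-26, -6, 12, 14, 32, 50}, so |A + A| = 6. Thus K = 6/3 = 2. For comparison, the minimum possible |A + A| over all 3-element sets is 2·3 − 1 = 5 (so min K = 5/3), attained only by arithmetic progressions.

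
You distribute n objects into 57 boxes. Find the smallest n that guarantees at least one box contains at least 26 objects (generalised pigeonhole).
n = (26 − 1)·57 + 1 = 1426

By the generalised pigeonhole principle, to guarantee some box contains ≥ r objects we need more than (r − 1) · k objects total. Threshold: n = (r − 1) · k + 1. With r = 26 and k = 57: n = 25 · 57 + 1 = 1425 + 1 = 1426. For n = 1425 = 25 · 57, we can put exactly 25 objects in every box, avoiding 26 in any single one — so 1426 is tight.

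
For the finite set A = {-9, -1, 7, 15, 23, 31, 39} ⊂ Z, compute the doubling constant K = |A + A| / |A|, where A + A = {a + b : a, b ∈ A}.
K = |A + A| / |A| = 13/7

Enumerate A + A = {a + b : a, b ∈ A}. With |A| = 7, there are |A|^2 = 49 ordered sum pairs; collecting distinct values, A + A = {-18, -10, -2, 6, 14, 22, 30, 38, 46, 54, 62, 70, 78}, so |A + A| = 13. Thus K = 13/7. Here |A + A| = 2|A| − 1 = 13, the minimum possible — so K = 13/7 is minimal, which holds iff A is an arithmetic progression.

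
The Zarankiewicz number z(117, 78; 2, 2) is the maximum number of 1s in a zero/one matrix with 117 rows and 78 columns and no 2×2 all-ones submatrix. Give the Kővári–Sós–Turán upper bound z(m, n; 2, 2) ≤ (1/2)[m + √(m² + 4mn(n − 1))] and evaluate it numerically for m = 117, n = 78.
z(117, 78; 2, 2) ≤ (1/2)[117 + √(117² + 4·117·78·77)] = (1/2)[117 + √2824497] = 898.812

Kővári–Sós–Turán: let r_1, ..., r_117 be the row sums and z = Σ r_i the total number of 1s. Each pair of columns can share at most one row with both entries 1 (else a 2×2 all-ones block appears), so Σ_i C(r_i, 2) ≤ C(78, 2) = 3003. By convexity Σ_i C(r_i, 2) ≥ 117·C(z/117, 2) = z(z − 117)/(2·117), giving z² − 117z − 117·78·77 ≤ 0 and hence z ≤ (1/2)[117 + √(13689 + 4·702702)] = (1/2)[117 + √2824497] ≈ (1/2)(117 + 1680.624) = 898.812.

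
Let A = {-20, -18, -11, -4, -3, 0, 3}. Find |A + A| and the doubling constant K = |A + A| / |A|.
K = |A + A| / |A| = 24/7

Enumerate A + A = {a + b : a, b ∈ A}. With |A| = 7, there are |A|^2 = 49 ordered sum pairs; collecting distinct values, A + A = {-40, -38, -36, -31, -29, -24, -23, -22, -21, -20, -18, -17, -15, -14, -11, -8, -7, -6, -4, -3, -1, 0, 3, 6}, so |A + A| = 24. Thus K = 24/7. For comparison, the minimum possible |A + A| over all 7-element sets is 2·7 − 1 = 13 (so min K = 13/7), attained only by arithmetic progressions.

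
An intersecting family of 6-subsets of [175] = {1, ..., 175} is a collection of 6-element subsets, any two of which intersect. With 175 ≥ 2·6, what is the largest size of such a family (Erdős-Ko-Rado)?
max |F| = C(174, 5) = 1254260034

The Erdős-Ko-Rado theorem states: for n ≥ 2k, an intersecting family of k-subsets of an n-element set has size at most C(n − 1, k − 1), with equality for 'star' families {A ⊆ [n] : |A| = k, i ∈ A} (fix an element i). For n = 175, k = 6: C(174, 5) = 1254260034.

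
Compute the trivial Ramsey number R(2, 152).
R(2, 152) = 152

R(2, k) = k for all k ≥ 2: in a 2-colouring of K_k, either some edge is red (a red K_2) or all edges are blue (a blue K_k). And K_{151} coloured all-blue has no blue K_152, so R(2, 152) > 151. Hence R(2, 152) = 152.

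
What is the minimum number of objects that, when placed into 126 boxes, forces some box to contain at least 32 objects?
n = (32 − 1)·126 + 1 = 3907

By the generalised pigeonhole principle, to guarantee some box contains ≥ r objects we need more than (r − 1) · k objects total. Threshold: n = (r − 1) · k + 1. With r = 32 and k = 126: n = 31 · 126 + 1 = 3906 + 1 = 3907. For n = 3906 = 31 · 126, we can put exactly 31 objects in every box, avoiding 32 in any single one — so 3907 is tight.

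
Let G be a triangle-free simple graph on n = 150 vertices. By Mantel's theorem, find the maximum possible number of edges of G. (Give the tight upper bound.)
ex(150, K_3) = ⌊150^2/4⌋ = 5625

Mantel (1907): a triangle-free graph on n vertices has at most ⌊n^2/4⌋ edges, with equality for the complete bipartite graph K_{⌊n/2⌋, ⌈n/2⌉}. For n = 150: ⌊150^2/4⌋ = ⌊22500/4⌋ = 5625. The extremal graph is K_{75, 75}, which has 75·75 = 5625 edges.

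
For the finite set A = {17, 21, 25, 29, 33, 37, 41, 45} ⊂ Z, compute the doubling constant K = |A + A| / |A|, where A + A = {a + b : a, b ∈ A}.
K = |A + A| / |A| = 15/8

Enumerate A + A = {a + b : a, b ∈ A}. With |A| = 8, there are |A|^2 = 64 ordered sum pairs; collecting distinct values, A + A = {34, 38, 42, 46, 50, 54, 58, 62, 66, 70, 74, 78, 82, 86, 90}, so |A + A| = 15. Thus K = 15/8. Here |A + A| = 2|A| − 1 = 15, the minimum possible — so K = 15/8 is minimal, which holds iff A is an arithmetic progression.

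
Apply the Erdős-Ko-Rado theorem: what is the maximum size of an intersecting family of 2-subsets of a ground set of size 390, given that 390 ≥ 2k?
max |F| = C(389, 1) = 389

Erdős-Ko-Rado (1961): when n ≥ 2k, max |F| = C(n−1, k−1). The bound is attained by the star {A : i ∈ A} for any fixed i ∈ [n]. Here C(390−1, 2−1) = C(389, 1) = 389.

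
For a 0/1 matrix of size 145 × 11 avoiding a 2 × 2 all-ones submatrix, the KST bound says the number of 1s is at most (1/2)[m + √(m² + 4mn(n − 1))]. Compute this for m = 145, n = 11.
z(145, 11; 2, 2) ≤ (1/2)[145 + √(145² + 4·145·11·10)] = (1/2)[145 + √84825] = 218.1237

Kővári–Sós–Turán: let r_1, ..., r_145 be the row sums and z = Σ r_i the total number of 1s. Each pair of columns can share at most one row with both entries 1 (else a 2×2 all-ones block appears), so Σ_i C(r_i, 2) ≤ C(11, 2) = 55. By convexity Σ_i C(r_i, 2) ≥ 145·C(z/145, 2) = z(z − 145)/(2·145), giving z² − 145z − 145·11·10 ≤ 0 and hence z ≤ (1/2)[145 + √(21025 + 4·15950)] = (1/2)[145 + √84825] ≈ (1/2)(145 + 291.2473) = 218.1237.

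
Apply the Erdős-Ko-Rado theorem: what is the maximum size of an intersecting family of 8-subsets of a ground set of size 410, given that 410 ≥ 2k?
max |F| = C(409, 7) = 360757037528316

Erdős-Ko-Rado (1961): when n ≥ 2k, max |F| = C(n−1, k−1). The bound is attained by the star {A : i ∈ A} for any fixed i ∈ [n]. Here C(410−1, 8−1) = C(409, 7) = 360757037528316.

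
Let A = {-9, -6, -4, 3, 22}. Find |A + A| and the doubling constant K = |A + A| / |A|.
K = |A + A| / |A| = 15/5 = 3

Enumerate A + A = {a + b : a, b ∈ A}. With |A| = 5, there are |A|^2 = 25 ordered sum pairs; collecting distinct values, A + A = {-18, -15, -13, -12, -10, -8, -6, -3, -1, 6, 13, 16, 18, 25, 44}, so |A + A| = 15. Thus K = 15/5 = 3. For comparison, the minimum possible |A + A| over all 5-element sets is 2·5 − 1 = 9 (so min K = 9/5), attained only by arithmetic progressions.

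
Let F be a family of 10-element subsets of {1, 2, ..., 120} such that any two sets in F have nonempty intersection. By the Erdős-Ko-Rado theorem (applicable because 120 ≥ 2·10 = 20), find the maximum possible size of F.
max |F| = C(119, 9) = 9672348219898

Erdős-Ko-Rado (1961): when n ≥ 2k, max |F| = C(n−1, k−1). The bound is attained by the star {A : i ∈ A} for any fixed i ∈ [n]. Here C(120−1, 10−1) = C(119, 9) = 9672348219898.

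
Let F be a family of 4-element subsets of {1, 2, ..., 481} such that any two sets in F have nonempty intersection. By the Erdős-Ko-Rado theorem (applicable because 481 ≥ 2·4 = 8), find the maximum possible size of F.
max |F| = C(480, 3) = 18316960

Erdős-Ko-Rado (1961): when n ≥ 2k, max |F| = C(n−1, k−1). The bound is attained by the star {A : i ∈ A} for any fixed i ∈ [n]. Here C(481−1, 4−1) = C(480, 3) = 18316960.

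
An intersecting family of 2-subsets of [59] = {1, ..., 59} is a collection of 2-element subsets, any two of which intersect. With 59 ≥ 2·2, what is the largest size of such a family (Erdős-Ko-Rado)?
max |F| = C(58, 1) = 58

The Erdős-Ko-Rado theorem states: for n ≥ 2k, an intersecting family of k-subsets of an n-element set has size at most C(n − 1, k − 1), with equality for 'star' families {A ⊆ [n] : |A| = k, i ∈ A} (fix an element i). For n = 59, k = 2: C(58, 1) = 58.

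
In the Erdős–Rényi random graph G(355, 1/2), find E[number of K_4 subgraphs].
E[# K_4] = C(355, 4) · (1/2)^C(4, 2) = 650635480 / 2^6 = 81329435/8 = 10166179.375

For each 4-subset S of vertices (there are C(355, 4) = 650635480 such S), let X_S = 1 if S induces a K_4 (all C(4, 2) = 6 edges present). Then P(X_S = 1) = (1/2)^6 = 1/64. By linearity of expectation, E[# K_4] = C(355, 4) · (1/2)^6 = 650635480 / 64 = 81329435/8 = 10166179.375.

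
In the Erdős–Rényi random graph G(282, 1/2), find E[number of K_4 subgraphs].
E[# K_4] = C(282, 4) · (1/2)^C(4, 2) = 257932710 / 2^6 = 128966355/32 = 4030198.59375

For each 4-subset S of vertices (there are C(282, 4) = 257932710 such S), let X_S = 1 if S induces a K_4 (all C(4, 2) = 6 edges present). Then P(X_S = 1) = (1/2)^6 = 1/64. By linearity of expectation, E[# K_4] = C(282, 4) · (1/2)^6 = 257932710 / 64 = 128966355/32 = 4030198.59375.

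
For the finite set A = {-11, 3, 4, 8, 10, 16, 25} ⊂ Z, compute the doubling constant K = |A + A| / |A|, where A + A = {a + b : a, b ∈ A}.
K = |A + A| / |A| = 26/7

Enumerate A + A = {a + b : a, b ∈ A}. With |A| = 7, there are |A|^2 = 49 ordered sum pairs; collecting distinct values, A + A = {-22, -8, -7, -3, -1, 5, 6, 7, 8, 11, 12, 13, 14, 16, 18, 19, 20, 24, 26, 28, 29, 32, 33, 35, 41, 50}, so |A + A| = 26. Thus K = 26/7. For comparison, the minimum possible |A + A| over all 7-element sets is 2·7 − 1 = 13 (so min K = 13/7), attained only by arithmetic progressions.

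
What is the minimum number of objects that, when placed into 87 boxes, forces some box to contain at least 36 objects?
n = (36 − 1)·87 + 1 = 3046

By the generalised pigeonhole principle, to guarantee some box contains ≥ r objects we need more than (r − 1) · k objects total. Threshold: n = (r − 1) · k + 1. With r = 36 and k = 87: n = 35 · 87 + 1 = 3045 + 1 = 3046. For n = 3045 = 35 · 87, we can put exactly 35 objects in every box, avoiding 36 in any single one — so 3046 is tight.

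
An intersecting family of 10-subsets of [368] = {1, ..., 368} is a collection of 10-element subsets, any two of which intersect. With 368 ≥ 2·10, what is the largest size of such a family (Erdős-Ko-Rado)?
max |F| = C(367, 9) = 301507216753499185

The Erdős-Ko-Rado theorem states: for n ≥ 2k, an intersecting family of k-subsets of an n-element set has size at most C(n − 1, k − 1), with equality for 'star' families {A ⊆ [n] : |A| = k, i ∈ A} (fix an element i). For n = 368, k = 10: C(367, 9) = 301507216753499185.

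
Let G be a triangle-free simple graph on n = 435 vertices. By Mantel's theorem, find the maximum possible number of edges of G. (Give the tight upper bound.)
ex(435, K_3) = ⌊435^2/4⌋ = 47306

Mantel (1907): a triangle-free graph on n vertices has at most ⌊n^2/4⌋ edges, with equality for the complete bipartite graph K_{⌊n/2⌋, ⌈n/2⌉}. For n = 435: ⌊435^2/4⌋ = ⌊189225/4⌋ = 47306. The extremal graph is K_{217, 218}, which has 217·218 = 47306 edges.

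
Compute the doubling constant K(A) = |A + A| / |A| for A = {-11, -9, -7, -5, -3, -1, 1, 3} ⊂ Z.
K = |A + A| / |A| = 15/8

Enumerate A + A = {a + b : a, b ∈ A}. With |A| = 8, there are |A|^2 = 64 ordered sum pairs; collecting distinct values, A + A = {-22, -20, -18, -16, -14, -12, -10, -8, -6, -4, -2, 0, 2, 4, 6}, so |A + A| = 15. Thus K = 15/8. Here |A + A| = 2|A| − 1 = 15, the minimum possible — so K = 15/8 is minimal, which holds iff A is an arithmetic progression.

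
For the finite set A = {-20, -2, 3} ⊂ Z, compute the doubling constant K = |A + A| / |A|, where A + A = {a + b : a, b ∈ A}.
K = |A + A| / |A| = 6/3 = 2

Enumerate A + A = {a + b : a, b ∈ A}. With |A| = 3, there are |A|^2 = 9 ordered sum pairs; collecting distinct values, A + A = {-40, -22, -17, -4, 1, 6}, so |A + A| = 6. Thus K = 6/3 = 2. For comparison, the minimum possible |A + A| over all 3-element sets is 2·3 − 1 = 5 (so min K = 5/3), attained only by arithmetic progressions.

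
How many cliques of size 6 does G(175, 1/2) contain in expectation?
E[# K_6] = C(175, 6) · (1/2)^C(6, 2) = 36582584325 / 2^15 ≈ 1116411.875153

For each 6-subset S of vertices (there are C(175, 6) = 36582584325 such S), let X_S = 1 if S induces a K_6 (all C(6, 2) = 15 edges present). Then P(X_S = 1) = (1/2)^15 = 1/32768. By linearity of expectation, E[# K_6] = C(175, 6) · (1/2)^15 = 36582584325 / 32768 ≈ 1116411.875153.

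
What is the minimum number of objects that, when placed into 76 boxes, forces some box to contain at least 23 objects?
n = (23 − 1)·76 + 1 = 1673

By the generalised pigeonhole principle, to guarantee some box contains ≥ r objects we need more than (r − 1) · k objects total. Threshold: n = (r − 1) · k + 1. With r = 23 and k = 76: n = 22 · 76 + 1 = 1672 + 1 = 1673. For n = 1672 = 22 · 76, we can put exactly 22 objects in every box, avoiding 23 in any single one — so 1673 is tight.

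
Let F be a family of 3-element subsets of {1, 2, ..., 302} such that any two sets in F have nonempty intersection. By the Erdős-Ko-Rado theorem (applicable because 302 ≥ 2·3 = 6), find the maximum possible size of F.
max |F| = C(301, 2) = 45150

The Erdős-Ko-Rado theorem states: for n ≥ 2k, an intersecting family of k-subsets of an n-element set has size at most C(n − 1, k − 1), with equality for 'star' families {A ⊆ [n] : |A| = k, i ∈ A} (fix an element i). For n = 302, k = 3: C(301, 2) = 45150.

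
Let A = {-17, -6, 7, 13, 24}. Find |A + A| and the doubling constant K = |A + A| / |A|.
K = |A + A| / |A| = 14/5

Enumerate A + A = {a + b : a, b ∈ A}. With |A| = 5, there are |A|^2 = 25 ordered sum pairs; collecting distinct values, A + A = {-34, -23, -12, -10, -4, 1, 7, 14, 18, 20, 26, 31, 37, 48}, so |A + A| = 14. Thus K = 14/5. For comparison, the minimum possible |A + A| over all 5-element sets is 2·5 − 1 = 9 (so min K = 9/5), attained only by arithmetic progressions.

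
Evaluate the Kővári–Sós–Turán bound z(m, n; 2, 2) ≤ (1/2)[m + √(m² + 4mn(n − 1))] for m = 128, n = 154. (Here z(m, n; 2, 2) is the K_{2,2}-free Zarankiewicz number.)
z(128, 154; 2, 2) ≤ (1/2)[128 + √(128² + 4·128·154·153)] = (1/2)[128 + √12080128] = 1801.8239

Kővári–Sós–Turán: let r_1, ..., r_128 be the row sums and z = Σ r_i the total number of 1s. Each pair of columns can share at most one row with both entries 1 (else a 2×2 all-ones block appears), so Σ_i C(r_i, 2) ≤ C(154, 2) = 11781. By convexity Σ_i C(r_i, 2) ≥ 128·C(z/128, 2) = z(z − 128)/(2·128), giving z² − 128z − 128·154·153 ≤ 0 and hence z ≤ (1/2)[128 + √(16384 + 4·3015936)] = (1/2)[128 + √12080128] ≈ (1/2)(128 + 3475.6479) = 1801.8239.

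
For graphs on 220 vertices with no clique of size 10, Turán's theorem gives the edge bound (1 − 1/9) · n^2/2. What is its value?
Turán density bound = (8/9) · 220^2/2 = 193600/9 ≈ 21511.1111

Turán's theorem: ex(n, K_{r+1}) is achieved by the complete r-partite Turán graph T(n, r) with parts as balanced as possible, and is at most (1 − 1/r) · n^2/2. For r = 9, n = 220: the density bound is (8/9) · 48400/2 = 193600/9 ≈ 21511.1111. The integer-valued extremum is e(T(220, 9)) = 21510, which is strictly less than the density bound 193600/9 since 9 ∤ 220 (the parts of T(220, 9) cannot all be equal).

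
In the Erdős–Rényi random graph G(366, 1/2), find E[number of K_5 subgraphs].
E[# K_5] = C(366, 5) · (1/2)^C(5, 2) = 53248733538 / 2^10 = 26624366769/512 ≈ 52000716.345703

For each 5-subset S of vertices (there are C(366, 5) = 53248733538 such S), let X_S = 1 if S induces a K_5 (all C(5, 2) = 10 edges present). Then P(X_S = 1) = (1/2)^10 = 1/1024. By linearity of expectation, E[# K_5] = C(366, 5) · (1/2)^10 = 53248733538 / 1024 = 26624366769/512 ≈ 52000716.345703.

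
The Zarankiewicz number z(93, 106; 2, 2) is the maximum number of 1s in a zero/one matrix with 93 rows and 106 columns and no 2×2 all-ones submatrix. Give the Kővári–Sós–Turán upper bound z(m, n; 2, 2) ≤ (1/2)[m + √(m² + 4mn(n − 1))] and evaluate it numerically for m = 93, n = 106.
z(93, 106; 2, 2) ≤ (1/2)[93 + √(93² + 4·93·106·105)] = (1/2)[93 + √4149009] = 1064.9558

Kővári–Sós–Turán: let r_1, ..., r_93 be the row sums and z = Σ r_i the total number of 1s. Each pair of columns can share at most one row with both entries 1 (else a 2×2 all-ones block appears), so Σ_i C(r_i, 2) ≤ C(106, 2) = 5565. By convexity Σ_i C(r_i, 2) ≥ 93·C(z/93, 2) = z(z − 93)/(2·93), giving z² − 93z − 93·106·105 ≤ 0 and hence z ≤ (1/2)[93 + √(8649 + 4·1035090)] = (1/2)[93 + √4149009] ≈ (1/2)(93 + 2036.9116) = 1064.9558.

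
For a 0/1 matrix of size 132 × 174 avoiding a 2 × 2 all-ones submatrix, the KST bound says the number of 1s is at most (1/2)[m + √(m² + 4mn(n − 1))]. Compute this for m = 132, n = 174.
z(132, 174; 2, 2) ≤ (1/2)[132 + √(132² + 4·132·174·173)] = (1/2)[132 + √15911280] = 2060.4473

Kővári–Sós–Turán: let r_1, ..., r_132 be the row sums and z = Σ r_i the total number of 1s. Each pair of columns can share at most one row with both entries 1 (else a 2×2 all-ones block appears), so Σ_i C(r_i, 2) ≤ C(174, 2) = 15051. By convexity Σ_i C(r_i, 2) ≥ 132·C(z/132, 2) = z(z − 132)/(2·132), giving z² − 132z − 132·174·173 ≤ 0 and hence z ≤ (1/2)[132 + √(17424 + 4·3973464)] = (1/2)[132 + √15911280] ≈ (1/2)(132 + 3988.8946) = 2060.4473.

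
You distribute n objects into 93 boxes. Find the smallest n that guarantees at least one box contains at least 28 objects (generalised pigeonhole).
n = (28 − 1)·93 + 1 = 2512

By the generalised pigeonhole principle, to guarantee some box contains ≥ r objects we need more than (r − 1) · k objects total. Threshold: n = (r − 1) · k + 1. With r = 28 and k = 93: n = 27 · 93 + 1 = 2511 + 1 = 2512. For n = 2511 = 27 · 93, we can put exactly 27 objects in every box, avoiding 28 in any single one — so 2512 is tight.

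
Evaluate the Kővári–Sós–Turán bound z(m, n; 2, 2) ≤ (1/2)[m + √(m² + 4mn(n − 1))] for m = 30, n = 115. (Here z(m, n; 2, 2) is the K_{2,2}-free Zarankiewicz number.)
z(30, 115; 2, 2) ≤ (1/2)[30 + √(30² + 4·30·115·114)] = (1/2)[30 + √1574100] = 642.3157

Kővári–Sós–Turán: let r_1, ..., r_30 be the row sums and z = Σ r_i the total number of 1s. Each pair of columns can share at most one row with both entries 1 (else a 2×2 all-ones block appears), so Σ_i C(r_i, 2) ≤ C(115, 2) = 6555. By convexity Σ_i C(r_i, 2) ≥ 30·C(z/30, 2) = z(z − 30)/(2·30), giving z² − 30z − 30·115·114 ≤ 0 and hence z ≤ (1/2)[30 + √(900 + 4·393300)] = (1/2)[30 + √1574100] ≈ (1/2)(30 + 1254.6314) = 642.3157.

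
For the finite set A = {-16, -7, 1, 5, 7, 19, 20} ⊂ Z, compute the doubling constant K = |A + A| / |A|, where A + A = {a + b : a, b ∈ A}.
K = |A + A| / |A| = 27/7

Enumerate A + A = {a + b : a, b ∈ A}. With |A| = 7, there are |A|^2 = 49 ordered sum pairs; collecting distinct values, A + A = {-32, -23, -15, -14, -11, -9, -6, -2, 0, 2, 3, 4, 6, 8, 10, 12, 13, 14, 20, 21, 24, 25, 26, 27, 38, 39, 40}, so |A + A| = 27. Thus K = 27/7. For comparison, the minimum possible |A + A| over all 7-element sets is 2·7 − 1 = 13 (so min K = 13/7), attained only by arithmetic progressions.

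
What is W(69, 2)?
W(69, 2) = 69 + 1 = 70

A 2-term AP is any pair of integers, so a monochromatic 2-AP exists iff some colour is used at least twice. With 69 colours, the colouring i ↦ i on {1, ..., 69} uses each colour once, avoiding any monochromatic pair, so W(69, 2) > 69. For {1, ..., 70}, pigeonhole forces two integers of the same colour, which form a monochromatic 2-AP. Hence W(69, 2) = 70.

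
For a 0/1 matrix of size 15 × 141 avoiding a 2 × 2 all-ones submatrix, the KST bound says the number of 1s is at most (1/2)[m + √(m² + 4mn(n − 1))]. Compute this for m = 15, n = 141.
z(15, 141; 2, 2) ≤ (1/2)[15 + √(15² + 4·15·141·140)] = (1/2)[15 + √1184625] = 551.7024

Kővári–Sós–Turán: let r_1, ..., r_15 be the row sums and z = Σ r_i the total number of 1s. Each pair of columns can share at most one row with both entries 1 (else a 2×2 all-ones block appears), so Σ_i C(r_i, 2) ≤ C(141, 2) = 9870. By convexity Σ_i C(r_i, 2) ≥ 15·C(z/15, 2) = z(z − 15)/(2·15), giving z² − 15z − 15·141·140 ≤ 0 and hence z ≤ (1/2)[15 + √(225 + 4·296100)] = (1/2)[15 + √1184625] ≈ (1/2)(15 + 1088.4048) = 551.7024.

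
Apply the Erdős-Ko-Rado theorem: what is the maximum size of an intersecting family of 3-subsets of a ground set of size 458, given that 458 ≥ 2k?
max |F| = C(457, 2) = 104196

The Erdős-Ko-Rado theorem states: for n ≥ 2k, an intersecting family of k-subsets of an n-element set has size at most C(n − 1, k − 1), with equality for 'star' families {A ⊆ [n] : |A| = k, i ∈ A} (fix an element i). For n = 458, k = 3: C(457, 2) = 104196.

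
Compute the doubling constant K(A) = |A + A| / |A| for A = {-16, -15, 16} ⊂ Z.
K = |A + A| / |A| = 6/3 = 2

Enumerate A + A = {a + b : a, b ∈ A}. With |A| = 3, there are |A|^2 = 9 ordered sum pairs; collecting distinct values, A + A = {-32, -31, -30, 0, 1, 32}, so |A + A| = 6. Thus K = 6/3 = 2. For comparison, the minimum possible |A + A| over all 3-element sets is 2·3 − 1 = 5 (so min K = 5/3), attained only by arithmetic progressions.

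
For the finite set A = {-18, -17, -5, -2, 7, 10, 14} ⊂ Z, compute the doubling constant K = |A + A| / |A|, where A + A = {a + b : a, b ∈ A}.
K = |A + A| / |A| = 24/7

Enumerate A + A = {a + b : a, b ∈ A}. With |A| = 7, there are |A|^2 = 49 ordered sum pairs; collecting distinct values, A + A = {-36, -35, -34, -23, -22, -20, -19, -11, -10, -8, -7, -4, -3, 2, 5, 8, 9, 12, 14, 17, 20, 21, 24, 28}, so |A + A| = 24. Thus K = 24/7. For comparison, the minimum possible |A + A| over all 7-element sets is 2·7 − 1 = 13 (so min K = 13/7), attained only by arithmetic progressions.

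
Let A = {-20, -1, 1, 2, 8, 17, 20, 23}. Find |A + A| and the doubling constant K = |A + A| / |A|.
K = |A + A| / |A| = 29/8

Enumerate A + A = {a + b : a, b ∈ A}. With |A| = 8, there are |A|^2 = 64 ordered sum pairs; collecting distinct values, A + A = {-40, -21, -19, -18, -12, -3, -2, 0, 1, 2, 3, 4, 7, 9, 10, 16, 18, 19, 21, 22, 24, 25, 28, 31, 34, 37, 40, 43, 46}, so |A + A| = 29. Thus K = 29/8. For comparison, the minimum possible |A + A| over all 8-element sets is 2·8 − 1 = 15 (so min K = 15/8), attained only by arithmetic progressions.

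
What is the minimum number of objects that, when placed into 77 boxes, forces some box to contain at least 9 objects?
n = (9 − 1)·77 + 1 = 617

By the generalised pigeonhole principle, to guarantee some box contains ≥ r objects we need more than (r − 1) · k objects total. Threshold: n = (r − 1) · k + 1. With r = 9 and k = 77: n = 8 · 77 + 1 = 616 + 1 = 617. For n = 616 = 8 · 77, we can put exactly 8 objects in every box, avoiding 9 in any single one — so 617 is tight.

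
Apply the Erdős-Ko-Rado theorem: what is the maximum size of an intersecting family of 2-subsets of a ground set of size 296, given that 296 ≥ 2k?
max |F| = C(295, 1) = 295

The Erdős-Ko-Rado theorem states: for n ≥ 2k, an intersecting family of k-subsets of an n-element set has size at most C(n − 1, k − 1), with equality for 'star' families {A ⊆ [n] : |A| = k, i ∈ A} (fix an element i). For n = 296, k = 2: C(295, 1) = 295.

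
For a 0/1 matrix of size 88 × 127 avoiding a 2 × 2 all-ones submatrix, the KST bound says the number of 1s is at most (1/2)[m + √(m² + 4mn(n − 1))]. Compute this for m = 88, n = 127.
z(88, 127; 2, 2) ≤ (1/2)[88 + √(88² + 4·88·127·126)] = (1/2)[88 + √5640448] = 1231.4814

Kővári–Sós–Turán: let r_1, ..., r_88 be the row sums and z = Σ r_i the total number of 1s. Each pair of columns can share at most one row with both entries 1 (else a 2×2 all-ones block appears), so Σ_i C(r_i, 2) ≤ C(127, 2) = 8001. By convexity Σ_i C(r_i, 2) ≥ 88·C(z/88, 2) = z(z − 88)/(2·88), giving z² − 88z − 88·127·126 ≤ 0 and hence z ≤ (1/2)[88 + √(7744 + 4·1408176)] = (1/2)[88 + √5640448] ≈ (1/2)(88 + 2374.9627) = 1231.4814.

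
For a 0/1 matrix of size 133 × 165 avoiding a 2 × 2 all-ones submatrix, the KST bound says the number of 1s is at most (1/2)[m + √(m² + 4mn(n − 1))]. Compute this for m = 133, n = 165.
z(133, 165; 2, 2) ≤ (1/2)[133 + √(133² + 4·133·165·164)] = (1/2)[133 + √14413609] = 1964.763

Kővári–Sós–Turán: let r_1, ..., r_133 be the row sums and z = Σ r_i the total number of 1s. Each pair of columns can share at most one row with both entries 1 (else a 2×2 all-ones block appears), so Σ_i C(r_i, 2) ≤ C(165, 2) = 13530. By convexity Σ_i C(r_i, 2) ≥ 133·C(z/133, 2) = z(z − 133)/(2·133), giving z² − 133z − 133·165·164 ≤ 0 and hence z ≤ (1/2)[133 + √(17689 + 4·3598980)] = (1/2)[133 + √14413609] ≈ (1/2)(133 + 3796.5259) = 1964.763.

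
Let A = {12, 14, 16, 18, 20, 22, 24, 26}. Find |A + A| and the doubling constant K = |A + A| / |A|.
K = |A + A| / |A| = 15/8

Enumerate A + A = {a + b : a, b ∈ A}. With |A| = 8, there are |A|^2 = 64 ordered sum pairs; collecting distinct values, A + A = {24, 26, 28, 30, 32, 34, 36, 38, 40, 42, 44, 46, 48, 50, 52}, so |A + A| = 15. Thus K = 15/8. Here |A + A| = 2|A| − 1 = 15, the minimum possible — so K = 15/8 is minimal, which holds iff A is an arithmetic progression.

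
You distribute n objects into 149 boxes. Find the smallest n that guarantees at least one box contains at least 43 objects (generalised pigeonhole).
n = (43 − 1)·149 + 1 = 6259

By the generalised pigeonhole principle, to guarantee some box contains ≥ r objects we need more than (r − 1) · k objects total. Threshold: n = (r − 1) · k + 1. With r = 43 and k = 149: n = 42 · 149 + 1 = 6258 + 1 = 6259. For n = 6258 = 42 · 149, we can put exactly 42 objects in every box, avoiding 43 in any single one — so 6259 is tight.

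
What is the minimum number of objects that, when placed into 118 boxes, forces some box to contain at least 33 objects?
n = (33 − 1)·118 + 1 = 3777

By the generalised pigeonhole principle, to guarantee some box contains ≥ r objects we need more than (r − 1) · k objects total. Threshold: n = (r − 1) · k + 1. With r = 33 and k = 118: n = 32 · 118 + 1 = 3776 + 1 = 3777. For n = 3776 = 32 · 118, we can put exactly 32 objects in every box, avoiding 33 in any single one — so 3777 is tight.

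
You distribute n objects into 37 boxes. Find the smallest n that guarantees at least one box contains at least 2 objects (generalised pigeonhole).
n = (2 − 1)·37 + 1 = 38

By the generalised pigeonhole principle, to guarantee some box contains ≥ r objects we need more than (r − 1) · k objects total. Threshold: n = (r − 1) · k + 1. With r = 2 and k = 37: n = 1 · 37 + 1 = 37 + 1 = 38. For n = 37 = 1 · 37, we can put exactly 1 objects in every box, avoiding 2 in any single one — so 38 is tight.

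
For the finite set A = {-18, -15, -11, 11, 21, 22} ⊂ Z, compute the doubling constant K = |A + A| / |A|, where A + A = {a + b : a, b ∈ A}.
K = |A + A| / |A| = 21/6 = 7/2

Enumerate A + A = {a + b : a, b ∈ A}. With |A| = 6, there are |A|^2 = 36 ordered sum pairs; collecting distinct values, A + A = {-36, -33, -30, -29, -26, -22, -7, -4, 0, 3, 4, 6, 7, 10, 11, 22, 32, 33, 42, 43, 44}, so |A + A| = 21. Thus K = 21/6 = 7/2. For comparison, the minimum possible |A + A| over all 6-element sets is 2·6 − 1 = 11 (so min K = 11/6), attained only by arithmetic progressions.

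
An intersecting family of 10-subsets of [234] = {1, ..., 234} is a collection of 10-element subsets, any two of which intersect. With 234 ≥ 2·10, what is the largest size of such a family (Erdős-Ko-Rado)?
max |F| = C(233, 9) = 4769884167925525

The Erdős-Ko-Rado theorem states: for n ≥ 2k, an intersecting family of k-subsets of an n-element set has size at most C(n − 1, k − 1), with equality for 'star' families {A ⊆ [n] : |A| = k, i ∈ A} (fix an element i). For n = 234, k = 10: C(233, 9) = 4769884167925525.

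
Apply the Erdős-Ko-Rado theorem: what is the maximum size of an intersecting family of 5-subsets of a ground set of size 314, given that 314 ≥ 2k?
max |F| = C(313, 4) = 392292290

The Erdős-Ko-Rado theorem states: for n ≥ 2k, an intersecting family of k-subsets of an n-element set has size at most C(n − 1, k − 1), with equality for 'star' families {A ⊆ [n] : |A| = k, i ∈ A} (fix an element i). For n = 314, k = 5: C(313, 4) = 392292290.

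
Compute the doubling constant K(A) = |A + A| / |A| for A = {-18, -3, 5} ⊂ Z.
K = |A + A| / |A| = 6/3 = 2

Enumerate A + A = {a + b : a, b ∈ A}. With |A| = 3, there are |A|^2 = 9 ordered sum pairs; collecting distinct values, A + A = {-36, -21, -13, -6, 2, 10}, so |A + A| = 6. Thus K = 6/3 = 2. For comparison, the minimum possible |A + A| over all 3-element sets is 2·3 − 1 = 5 (so min K = 5/3), attained only by arithmetic progressions.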